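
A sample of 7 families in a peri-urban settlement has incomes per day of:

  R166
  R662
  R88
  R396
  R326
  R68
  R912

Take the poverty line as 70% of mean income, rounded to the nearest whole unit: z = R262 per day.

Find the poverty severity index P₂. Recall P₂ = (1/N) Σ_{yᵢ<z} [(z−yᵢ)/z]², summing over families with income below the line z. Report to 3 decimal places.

0.161

Below z: R68, R88, R166 (q = 3 of N = 7).
Normalized shortfalls: (262−68)/262 = 0.7405; (262−88)/262 = 0.6641; (262−166)/262 = 0.3664.
Squared: 0.5483; 0.4411; 0.1343.
Sum = 1.123594; P₂ = 1.123594 / 7 = 0.161.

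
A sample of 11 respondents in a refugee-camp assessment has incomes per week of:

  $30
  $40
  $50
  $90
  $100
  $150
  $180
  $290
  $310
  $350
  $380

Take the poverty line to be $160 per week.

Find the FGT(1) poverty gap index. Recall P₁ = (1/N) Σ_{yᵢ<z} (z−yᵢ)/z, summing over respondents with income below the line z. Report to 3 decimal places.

Below the line: $30, $40, $50, $90, $100, $150 (q = 6 of N = 11).
Relative gaps: (160−30)/160 = 0.8125; (160−40)/160 = 0.7500; (160−50)/160 = 0.6875; (160−90)/160 = 0.4375; (160−100)/160 = 0.3750; (160−150)/160 = 0.0625.
Σ = 3.125000. Dividing by the full population N = 11 gives P₁ = 0.284.

0.284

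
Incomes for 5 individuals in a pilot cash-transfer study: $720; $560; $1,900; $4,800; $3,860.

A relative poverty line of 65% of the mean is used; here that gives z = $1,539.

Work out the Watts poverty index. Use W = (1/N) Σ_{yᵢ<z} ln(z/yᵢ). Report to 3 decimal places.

0.354

Below the line: $560, $720 (q = 2 of N = 5).
Log gaps: ln(1539/560) = 1.0110; ln(1539/720) = 0.7596.
W = 1.770588 / 5 = 0.354.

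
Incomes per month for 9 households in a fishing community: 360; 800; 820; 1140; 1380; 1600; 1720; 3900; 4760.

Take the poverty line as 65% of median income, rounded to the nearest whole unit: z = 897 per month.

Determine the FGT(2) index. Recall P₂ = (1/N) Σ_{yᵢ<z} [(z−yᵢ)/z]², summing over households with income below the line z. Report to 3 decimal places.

0.042

Incomes under z: 360, 800, 820 (q = 3 of N = 9).
Shortfall ratios: (897−360)/897 = 0.5987; (897−800)/897 = 0.1081; (897−820)/897 = 0.0858.
Squared: 0.3584; 0.0117; 0.0074.
Sum = 0.377459; P₂ = 0.377459 / 9 = 0.042.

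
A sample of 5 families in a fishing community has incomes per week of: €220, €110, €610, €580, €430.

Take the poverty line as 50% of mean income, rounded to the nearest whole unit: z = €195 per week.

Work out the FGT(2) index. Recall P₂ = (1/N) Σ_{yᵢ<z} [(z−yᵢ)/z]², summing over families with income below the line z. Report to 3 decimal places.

Incomes under z: €110 (q = 1 of N = 5).
Normalized shortfalls: (195−110)/195 = 0.4359.
Squared: 0.1900.
Sum = 0.190007; P₂ = 0.190007 / 5 = 0.038.

0.038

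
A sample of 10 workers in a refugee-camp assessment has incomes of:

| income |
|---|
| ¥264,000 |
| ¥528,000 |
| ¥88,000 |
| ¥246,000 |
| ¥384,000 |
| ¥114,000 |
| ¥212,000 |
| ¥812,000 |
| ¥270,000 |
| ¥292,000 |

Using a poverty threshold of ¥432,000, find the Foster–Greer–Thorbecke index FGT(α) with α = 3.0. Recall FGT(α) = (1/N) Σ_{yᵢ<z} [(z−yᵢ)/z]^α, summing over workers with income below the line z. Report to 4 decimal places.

Below the line: ¥88,000, ¥114,000, ¥212,000, ¥246,000, ¥264,000, ¥270,000, ¥292,000, ¥384,000 (q = 8 of N = 10).
Relative gaps: (432000−88000)/432000 = 0.7963; (432000−114000)/432000 = 0.7361; (432000−212000)/432000 = 0.5093; (432000−246000)/432000 = 0.4306; (432000−264000)/432000 = 0.3889; (432000−270000)/432000 = 0.3750; (432000−292000)/432000 = 0.3241; (432000−384000)/432000 = 0.1111.
Raised to α = 3.0: 0.50492; 0.39887; 0.13207; 0.07982; 0.05881; 0.05273; 0.03404; 0.00137.
Sum = 1.262635; FGT(3.0) = 1.262635 / 10 = 0.1263.

0.1263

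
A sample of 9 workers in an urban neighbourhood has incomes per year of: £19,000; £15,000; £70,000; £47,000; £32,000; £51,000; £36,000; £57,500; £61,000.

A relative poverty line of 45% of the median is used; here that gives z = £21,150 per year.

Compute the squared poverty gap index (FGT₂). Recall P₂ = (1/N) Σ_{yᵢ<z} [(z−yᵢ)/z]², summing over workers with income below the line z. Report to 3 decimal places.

Incomes under z: £15,000, £19,000 (q = 2 of N = 9).
Shortfall ratios: (21150−15000)/21150 = 0.2908; (21150−19000)/21150 = 0.1017.
Squared: 0.0846; 0.0103.
Sum = 0.094887; P₂ = 0.094887 / 9 = 0.011.

0.011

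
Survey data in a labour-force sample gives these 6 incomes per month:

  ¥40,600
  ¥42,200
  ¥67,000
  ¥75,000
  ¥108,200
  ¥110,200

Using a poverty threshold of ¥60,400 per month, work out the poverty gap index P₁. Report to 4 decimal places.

Below z: ¥40,600, ¥42,200 (q = 2 of N = 6).
Gap ratios (z−y)/z: (60400−40600)/60400 = 0.3278; (60400−42200)/60400 = 0.3013.
Sum of shortfalls = 0.629139; P₁ averages over all N: 0.629139 / 6 = 0.1049.

0.1049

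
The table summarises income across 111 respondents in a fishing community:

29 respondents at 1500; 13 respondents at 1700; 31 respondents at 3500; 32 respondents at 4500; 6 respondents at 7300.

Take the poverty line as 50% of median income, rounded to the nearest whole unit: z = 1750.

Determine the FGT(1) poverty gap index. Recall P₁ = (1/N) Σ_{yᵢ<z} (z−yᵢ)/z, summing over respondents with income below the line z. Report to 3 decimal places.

Below the line: 29×1500, 13×1700 (q = 42 of N = 111).
Normalized shortfalls: (1750−1500)/1750 = 0.1429 (×29); (1750−1700)/1750 = 0.0286 (×13).
Σ = 4.514286. Dividing by the full population N = 111 gives P₁ = 0.041.

0.041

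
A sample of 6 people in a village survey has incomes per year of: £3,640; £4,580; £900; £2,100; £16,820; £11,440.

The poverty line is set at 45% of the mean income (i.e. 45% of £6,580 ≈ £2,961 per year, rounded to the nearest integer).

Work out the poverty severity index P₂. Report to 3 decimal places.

0.095

Incomes under z: £900, £2,100 (q = 2 of N = 6).
Relative gaps: (2961−900)/2961 = 0.6960; (2961−2100)/2961 = 0.2908.
Squared: 0.4845; 0.0846.
Sum = 0.569037; P₂ = 0.569037 / 6 = 0.095.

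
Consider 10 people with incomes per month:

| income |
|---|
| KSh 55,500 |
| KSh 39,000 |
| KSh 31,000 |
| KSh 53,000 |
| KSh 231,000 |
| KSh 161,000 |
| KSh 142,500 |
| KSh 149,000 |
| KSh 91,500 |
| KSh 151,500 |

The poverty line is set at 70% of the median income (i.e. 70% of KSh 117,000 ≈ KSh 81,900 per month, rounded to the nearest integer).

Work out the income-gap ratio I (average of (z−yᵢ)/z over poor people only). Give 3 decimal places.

Incomes under z: KSh 31,000, KSh 39,000, KSh 53,000, KSh 55,500 (q = 4 of N = 10).
Relative gaps: 0.6215, 0.5238, 0.3529, 0.3223; sum = 1.820513.
The income-gap ratio divides by q (the poor only): 1.820513 / 4 = 0.455.

0.455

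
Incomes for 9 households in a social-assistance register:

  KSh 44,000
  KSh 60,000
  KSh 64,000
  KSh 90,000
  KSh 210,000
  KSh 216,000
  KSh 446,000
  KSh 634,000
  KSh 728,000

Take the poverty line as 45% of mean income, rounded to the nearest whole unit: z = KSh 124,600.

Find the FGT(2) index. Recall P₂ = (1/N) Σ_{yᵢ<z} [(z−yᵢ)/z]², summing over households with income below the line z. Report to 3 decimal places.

Below the line: KSh 44,000, KSh 60,000, KSh 64,000, KSh 90,000 (q = 4 of N = 9).
Gap ratios (z−y)/z: (124600−44000)/124600 = 0.6469; (124600−60000)/124600 = 0.5185; (124600−64000)/124600 = 0.4864; (124600−90000)/124600 = 0.2777.
Squared: 0.4184; 0.2688; 0.2365; 0.0771.
Sum = 1.000894; P₂ = 1.000894 / 9 = 0.111.

0.111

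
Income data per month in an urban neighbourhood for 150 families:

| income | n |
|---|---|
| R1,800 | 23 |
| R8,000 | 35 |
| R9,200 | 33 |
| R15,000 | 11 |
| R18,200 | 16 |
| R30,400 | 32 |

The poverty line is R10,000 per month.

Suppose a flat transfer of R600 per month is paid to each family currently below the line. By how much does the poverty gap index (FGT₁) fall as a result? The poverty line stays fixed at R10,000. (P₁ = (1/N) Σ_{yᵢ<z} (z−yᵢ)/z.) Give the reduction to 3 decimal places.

0.036

Before: below the line — 23×R1,800, 35×R8,000, 33×R9,200; poverty gap index (FGT₁) = 0.19000.
After the R600 transfer: below the line — 23×R2,400, 35×R8,600, 33×R9,800; poverty gap index (FGT₁) = 0.15360.
Reduction = 0.19000 − 0.15360 = 0.036.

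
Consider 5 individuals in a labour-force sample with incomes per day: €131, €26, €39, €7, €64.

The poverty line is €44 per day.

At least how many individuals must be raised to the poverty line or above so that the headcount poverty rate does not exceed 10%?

3

3 of the 5 individuals are poor, so H = 3/5 = 0.600.
A headcount ratio of at most 10% allows at most ⌊0.10 × 5⌋ = 0 poor individuals.
So at least 3 − 0 = 3 must be lifted.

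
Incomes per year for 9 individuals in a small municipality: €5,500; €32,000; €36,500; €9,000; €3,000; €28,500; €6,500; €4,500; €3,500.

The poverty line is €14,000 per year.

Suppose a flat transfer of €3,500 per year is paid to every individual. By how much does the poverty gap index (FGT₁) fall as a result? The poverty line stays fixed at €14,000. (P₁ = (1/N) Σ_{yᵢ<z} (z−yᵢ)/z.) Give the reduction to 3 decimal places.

0.167

Before: below the line — €3,000, €3,500, €4,500, €5,500, €6,500, €9,000; poverty gap index (FGT₁) = 0.41270.
After the €3,500 transfer: below the line — €6,500, €7,000, €8,000, €9,000, €10,000, €12,500; poverty gap index (FGT₁) = 0.24603.
Reduction = 0.41270 − 0.24603 = 0.167.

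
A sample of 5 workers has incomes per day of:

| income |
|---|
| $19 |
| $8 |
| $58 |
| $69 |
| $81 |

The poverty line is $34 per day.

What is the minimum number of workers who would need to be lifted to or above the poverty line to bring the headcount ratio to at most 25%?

1

Currently q = 2 of N = 5 are below the line (H = 0.400).
A headcount ratio of at most 25% allows at most ⌊0.25 × 5⌋ = 1 poor workers.
So at least 2 − 1 = 1 must be lifted.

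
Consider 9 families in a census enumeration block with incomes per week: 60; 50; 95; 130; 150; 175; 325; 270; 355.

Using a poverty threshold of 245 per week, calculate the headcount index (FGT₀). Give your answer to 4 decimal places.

6 of the 9 families have income below 245.
H = 6/9 = 0.6667.

0.6667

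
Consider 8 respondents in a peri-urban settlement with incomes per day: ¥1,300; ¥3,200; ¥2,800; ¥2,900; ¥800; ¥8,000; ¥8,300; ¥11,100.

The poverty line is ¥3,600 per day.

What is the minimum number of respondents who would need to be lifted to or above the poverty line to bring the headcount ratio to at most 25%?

3

Currently q = 5 of N = 8 are below the line (H = 0.625).
A headcount ratio of at most 25% allows at most ⌊0.25 × 8⌋ = 2 poor respondents.
So at least 5 − 2 = 3 must be lifted.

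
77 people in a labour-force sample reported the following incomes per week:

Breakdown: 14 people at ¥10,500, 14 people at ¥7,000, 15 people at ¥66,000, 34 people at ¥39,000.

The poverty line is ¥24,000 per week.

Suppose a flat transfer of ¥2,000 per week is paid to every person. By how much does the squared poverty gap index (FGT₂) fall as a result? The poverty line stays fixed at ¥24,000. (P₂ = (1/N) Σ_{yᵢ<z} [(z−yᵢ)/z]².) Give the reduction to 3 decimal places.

0.036

Before: below the line — 14×¥7,000, 14×¥10,500; squared poverty gap index (FGT₂) = 0.14875.
After the ¥2,000 transfer: below the line — 14×¥9,000, 14×¥12,500; squared poverty gap index (FGT₂) = 0.11277.
Reduction = 0.14875 − 0.11277 = 0.036.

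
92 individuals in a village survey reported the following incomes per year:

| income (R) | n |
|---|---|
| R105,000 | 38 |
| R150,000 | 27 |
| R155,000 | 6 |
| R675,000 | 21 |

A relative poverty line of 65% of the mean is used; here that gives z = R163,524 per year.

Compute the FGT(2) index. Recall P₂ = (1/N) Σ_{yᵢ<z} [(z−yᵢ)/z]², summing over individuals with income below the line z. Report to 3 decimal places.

0.055

Poor units: 38×R105,000, 27×R150,000, 6×R155,000 (q = 71 of N = 92).
Normalized shortfalls: (163524−105000)/163524 = 0.3579 (×38); (163524−150000)/163524 = 0.0827 (×27); (163524−155000)/163524 = 0.0521 (×6).
Squared: 0.1281 (×38); 0.0068 (×27); 0.0027 (×6).
Sum = 5.068285; P₂ = 5.068285 / 92 = 0.055.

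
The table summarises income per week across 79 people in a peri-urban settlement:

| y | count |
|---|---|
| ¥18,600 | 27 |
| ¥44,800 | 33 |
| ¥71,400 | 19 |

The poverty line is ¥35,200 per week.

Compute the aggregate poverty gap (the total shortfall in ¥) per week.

Incomes under z: 27×¥18,600 (q = 27 of N = 79).
Individual gaps: 27×(35200−18600) = 448200.
Aggregate gap = ¥448,200.

¥448,200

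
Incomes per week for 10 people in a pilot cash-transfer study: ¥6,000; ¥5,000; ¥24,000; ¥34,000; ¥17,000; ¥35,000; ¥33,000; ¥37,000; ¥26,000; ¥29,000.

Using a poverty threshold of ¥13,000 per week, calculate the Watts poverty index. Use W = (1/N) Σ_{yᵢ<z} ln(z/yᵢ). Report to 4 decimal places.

0.1729

Poor units: ¥5,000, ¥6,000 (q = 2 of N = 10).
ln(z/y) terms: ln(13000/5000) = 0.9555; ln(13000/6000) = 0.7732.
W = 1.728701 / 10 = 0.1729.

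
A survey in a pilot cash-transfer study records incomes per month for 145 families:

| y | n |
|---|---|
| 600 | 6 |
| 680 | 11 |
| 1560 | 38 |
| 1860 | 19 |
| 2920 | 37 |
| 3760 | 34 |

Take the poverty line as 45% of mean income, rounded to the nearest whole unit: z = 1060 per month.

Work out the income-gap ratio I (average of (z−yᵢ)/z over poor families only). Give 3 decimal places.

Below the line: 6×600, 11×680 (q = 17 of N = 145).
Relative gaps: 0.4340 (×6), 0.3585 (×11); sum = 6.547170.
The income-gap ratio divides by q (the poor only): 6.547170 / 17 = 0.385.

0.385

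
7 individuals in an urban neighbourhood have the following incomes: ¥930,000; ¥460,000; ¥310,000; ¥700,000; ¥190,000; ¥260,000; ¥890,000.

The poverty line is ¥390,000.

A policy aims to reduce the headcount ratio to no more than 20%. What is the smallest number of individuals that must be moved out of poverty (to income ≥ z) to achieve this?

2

3 of the 7 individuals are poor, so H = 3/7 = 0.429.
A headcount ratio of at most 20% allows at most ⌊0.20 × 7⌋ = 1 poor individuals.
So at least 3 − 1 = 2 must be lifted.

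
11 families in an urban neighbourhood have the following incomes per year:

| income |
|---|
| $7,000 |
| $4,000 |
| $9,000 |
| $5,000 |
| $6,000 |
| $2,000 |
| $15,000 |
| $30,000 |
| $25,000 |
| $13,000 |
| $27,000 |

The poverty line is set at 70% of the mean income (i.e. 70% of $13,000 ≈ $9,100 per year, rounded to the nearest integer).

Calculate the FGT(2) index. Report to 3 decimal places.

0.118

Below z: $2,000, $4,000, $5,000, $6,000, $7,000, $9,000 (q = 6 of N = 11).
Normalized shortfalls: (9100−2000)/9100 = 0.7802; (9100−4000)/9100 = 0.5604; (9100−5000)/9100 = 0.4505; (9100−6000)/9100 = 0.3407; (9100−7000)/9100 = 0.2308; (9100−9000)/9100 = 0.0110.
Squared: 0.6087; 0.3141; 0.2030; 0.1160; 0.0533; 0.0001.
Sum = 1.295254; P₂ = 1.295254 / 11 = 0.118.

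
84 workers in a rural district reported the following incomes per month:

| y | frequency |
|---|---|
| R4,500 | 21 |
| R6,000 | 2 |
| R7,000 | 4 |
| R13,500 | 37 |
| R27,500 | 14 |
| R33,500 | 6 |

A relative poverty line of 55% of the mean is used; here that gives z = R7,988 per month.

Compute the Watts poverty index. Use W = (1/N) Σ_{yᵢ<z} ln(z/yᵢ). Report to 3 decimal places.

0.157

Poor units: 21×R4,500, 2×R6,000, 4×R7,000 (q = 27 of N = 84).
ln(z/y) terms: ln(7988/4500) = 0.5739 (×21); ln(7988/6000) = 0.2862 (×2); ln(7988/7000) = 0.1320 (×4).
W = 13.151606 / 84 = 0.157.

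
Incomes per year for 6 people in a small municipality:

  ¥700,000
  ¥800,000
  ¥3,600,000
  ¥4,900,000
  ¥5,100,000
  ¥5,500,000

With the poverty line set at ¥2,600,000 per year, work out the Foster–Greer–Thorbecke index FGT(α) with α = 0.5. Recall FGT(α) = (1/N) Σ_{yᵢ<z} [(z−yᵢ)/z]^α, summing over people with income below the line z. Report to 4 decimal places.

Incomes under z: ¥700,000, ¥800,000 (q = 2 of N = 6).
Relative gaps: (2600000−700000)/2600000 = 0.7308; (2600000−800000)/2600000 = 0.6923.
Raised to α = 0.5: 0.85485; 0.83205.
Sum = 1.686901; FGT(0.5) = 1.686901 / 6 = 0.2812.

0.2812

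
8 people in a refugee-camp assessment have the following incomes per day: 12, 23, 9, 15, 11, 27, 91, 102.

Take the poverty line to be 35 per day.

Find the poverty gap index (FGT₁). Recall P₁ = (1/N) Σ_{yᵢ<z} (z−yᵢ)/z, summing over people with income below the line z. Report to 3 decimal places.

0.404

Below the line: 9, 11, 12, 15, 23, 27 (q = 6 of N = 8).
Gap ratios (z−y)/z: (35−9)/35 = 0.7429; (35−11)/35 = 0.6857; (35−12)/35 = 0.6571; (35−15)/35 = 0.5714; (35−23)/35 = 0.3429; (35−27)/35 = 0.2286.
Σ = 3.228571. Dividing by the full population N = 8 gives P₁ = 0.404.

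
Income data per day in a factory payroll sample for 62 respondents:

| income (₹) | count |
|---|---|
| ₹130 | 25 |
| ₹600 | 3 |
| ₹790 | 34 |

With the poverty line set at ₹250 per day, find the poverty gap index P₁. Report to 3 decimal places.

0.194

Below the line: 25×₹130 (q = 25 of N = 62).
Gap ratios (z−y)/z: (250−130)/250 = 0.4800 (×25).
Σ = 12.000000. Dividing by the full population N = 62 gives P₁ = 0.194.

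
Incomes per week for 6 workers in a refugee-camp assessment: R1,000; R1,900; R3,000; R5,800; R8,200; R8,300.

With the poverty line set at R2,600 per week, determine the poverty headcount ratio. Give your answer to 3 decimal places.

2 of the 6 workers have income below R2,600.
H = 2/6 = 0.333.

0.333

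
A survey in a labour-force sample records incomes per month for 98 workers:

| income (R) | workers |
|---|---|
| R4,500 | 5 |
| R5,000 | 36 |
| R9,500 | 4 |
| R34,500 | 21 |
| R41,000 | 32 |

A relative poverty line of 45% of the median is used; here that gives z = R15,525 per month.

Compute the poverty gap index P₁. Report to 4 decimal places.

0.3011

Incomes under z: 5×R4,500, 36×R5,000, 4×R9,500 (q = 45 of N = 98).
Gap ratios (z−y)/z: (15525−4500)/15525 = 0.7101 (×5); (15525−5000)/15525 = 0.6779 (×36); (15525−9500)/15525 = 0.3881 (×4).
Sum of shortfalls = 29.508857; P₁ averages over all N: 29.508857 / 98 = 0.3011.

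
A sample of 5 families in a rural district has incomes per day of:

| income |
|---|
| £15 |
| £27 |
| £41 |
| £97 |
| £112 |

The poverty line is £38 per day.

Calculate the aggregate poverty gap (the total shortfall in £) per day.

Below z: £15, £27 (q = 2 of N = 5).
Individual gaps: 38−15 = 23; 38−27 = 11.
Aggregate gap = £34.

£34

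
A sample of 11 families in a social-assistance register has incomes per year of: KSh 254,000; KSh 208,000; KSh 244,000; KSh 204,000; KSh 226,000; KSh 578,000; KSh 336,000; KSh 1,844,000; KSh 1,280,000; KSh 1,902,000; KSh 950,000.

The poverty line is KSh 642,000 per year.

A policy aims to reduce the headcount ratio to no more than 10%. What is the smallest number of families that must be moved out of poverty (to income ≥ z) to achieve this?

Currently q = 7 of N = 11 are below the line (H = 0.636).
A headcount ratio of at most 10% allows at most ⌊0.10 × 11⌋ = 1 poor families.
So at least 7 − 1 = 6 must be lifted.

6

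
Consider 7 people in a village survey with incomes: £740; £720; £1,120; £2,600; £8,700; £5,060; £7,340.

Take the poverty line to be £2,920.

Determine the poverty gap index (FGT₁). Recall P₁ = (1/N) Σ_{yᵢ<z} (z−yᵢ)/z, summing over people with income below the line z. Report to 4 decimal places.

Below the line: £720, £740, £1,120, £2,600 (q = 4 of N = 7).
Gap ratios (z−y)/z: (2920−720)/2920 = 0.7534; (2920−740)/2920 = 0.7466; (2920−1120)/2920 = 0.6164; (2920−2600)/2920 = 0.1096.
Σ = 2.226027. Dividing by the full population N = 7 gives P₁ = 0.3180.

0.3180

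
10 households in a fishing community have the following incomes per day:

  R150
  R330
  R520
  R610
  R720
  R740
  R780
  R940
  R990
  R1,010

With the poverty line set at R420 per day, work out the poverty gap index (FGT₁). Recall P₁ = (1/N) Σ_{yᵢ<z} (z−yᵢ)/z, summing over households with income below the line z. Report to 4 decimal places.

Incomes under z: R150, R330 (q = 2 of N = 10).
Gap ratios (z−y)/z: (420−150)/420 = 0.6429; (420−330)/420 = 0.2143.
Σ = 0.857143. Dividing by the full population N = 10 gives P₁ = 0.0857.

0.0857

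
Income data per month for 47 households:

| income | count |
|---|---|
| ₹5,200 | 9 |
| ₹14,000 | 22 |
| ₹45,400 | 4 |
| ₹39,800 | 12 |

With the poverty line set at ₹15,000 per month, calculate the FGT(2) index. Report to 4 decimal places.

0.0838

Poor units: 9×₹5,200, 22×₹14,000 (q = 31 of N = 47).
Gap ratios (z−y)/z: (15000−5200)/15000 = 0.6533 (×9); (15000−14000)/15000 = 0.0667 (×22).
Squared: 0.4268 (×9); 0.0044 (×22).
Sum = 3.939378; P₂ = 3.939378 / 47 = 0.0838.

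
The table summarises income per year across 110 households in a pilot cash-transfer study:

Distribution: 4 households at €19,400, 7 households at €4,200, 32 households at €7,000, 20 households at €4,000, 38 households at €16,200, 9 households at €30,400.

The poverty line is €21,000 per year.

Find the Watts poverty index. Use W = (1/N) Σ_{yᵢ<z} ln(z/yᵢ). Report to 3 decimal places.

Below the line: 20×€4,000, 7×€4,200, 32×€7,000, 38×€16,200, 4×€19,400 (q = 101 of N = 110).
Log shortfalls: ln(21000/4000) = 1.6582 (×20); ln(21000/4200) = 1.6094 (×7); ln(21000/7000) = 1.0986 (×32); ln(21000/16200) = 0.2595 (×38); ln(21000/19400) = 0.0792 (×4).
W = 89.764643 / 110 = 0.816.

0.816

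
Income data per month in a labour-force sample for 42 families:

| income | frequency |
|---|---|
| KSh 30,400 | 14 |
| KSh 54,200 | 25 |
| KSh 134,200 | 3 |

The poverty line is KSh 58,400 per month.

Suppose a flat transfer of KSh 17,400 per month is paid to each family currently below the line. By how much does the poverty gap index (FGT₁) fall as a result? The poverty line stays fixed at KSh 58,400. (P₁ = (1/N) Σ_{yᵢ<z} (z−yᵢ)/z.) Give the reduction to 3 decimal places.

0.142

Before: below the line — 14×KSh 30,400, 25×KSh 54,200; poverty gap index (FGT₁) = 0.20263.
After the KSh 17,400 transfer: below the line — 14×KSh 47,800; poverty gap index (FGT₁) = 0.06050.
Reduction = 0.20263 − 0.06050 = 0.142.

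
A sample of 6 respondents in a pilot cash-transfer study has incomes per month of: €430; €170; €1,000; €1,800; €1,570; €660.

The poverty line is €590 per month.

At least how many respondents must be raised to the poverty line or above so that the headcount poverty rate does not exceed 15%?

2

Currently q = 2 of N = 6 are below the line (H = 0.333).
A headcount ratio of at most 15% allows at most ⌊0.15 × 6⌋ = 0 poor respondents.
So at least 2 − 0 = 2 must be lifted.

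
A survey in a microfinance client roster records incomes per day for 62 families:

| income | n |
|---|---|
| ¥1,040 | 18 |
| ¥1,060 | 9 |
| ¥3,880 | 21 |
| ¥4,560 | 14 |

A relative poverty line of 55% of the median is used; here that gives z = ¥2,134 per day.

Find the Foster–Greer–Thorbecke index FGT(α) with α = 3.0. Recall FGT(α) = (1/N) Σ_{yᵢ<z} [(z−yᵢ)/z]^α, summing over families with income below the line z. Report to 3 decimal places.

Incomes under z: 18×¥1,040, 9×¥1,060 (q = 27 of N = 62).
Shortfall ratios: (2134−1040)/2134 = 0.5127 (×18); (2134−1060)/2134 = 0.5033 (×9).
Raised to α = 3.0: 0.13473 (×18); 0.12748 (×9).
Sum = 3.572452; FGT(3.0) = 3.572452 / 62 = 0.058.

0.058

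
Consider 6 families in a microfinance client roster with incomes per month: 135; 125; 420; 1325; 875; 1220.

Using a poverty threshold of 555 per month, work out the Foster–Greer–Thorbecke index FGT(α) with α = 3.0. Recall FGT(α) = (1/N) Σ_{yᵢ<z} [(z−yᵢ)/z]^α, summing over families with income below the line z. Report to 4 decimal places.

Incomes under z: 125, 135, 420 (q = 3 of N = 6).
Relative gaps: (555−125)/555 = 0.7748; (555−135)/555 = 0.7568; (555−420)/555 = 0.2432.
Raised to α = 3.0: 0.46508; 0.43338; 0.01439.
Sum = 0.912851; FGT(3.0) = 0.912851 / 6 = 0.1521.

0.1521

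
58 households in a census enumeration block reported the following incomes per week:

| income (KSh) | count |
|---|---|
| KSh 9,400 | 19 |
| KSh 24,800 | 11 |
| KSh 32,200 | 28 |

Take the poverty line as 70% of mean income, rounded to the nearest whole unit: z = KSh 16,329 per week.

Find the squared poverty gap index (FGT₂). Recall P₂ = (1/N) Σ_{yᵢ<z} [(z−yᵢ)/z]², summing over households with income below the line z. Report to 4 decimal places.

0.0590

Incomes under z: 19×KSh 9,400 (q = 19 of N = 58).
Normalized shortfalls: (16329−9400)/16329 = 0.4243 (×19).
Squared: 0.1801 (×19).
Sum = 3.421177; P₂ = 3.421177 / 58 = 0.0590.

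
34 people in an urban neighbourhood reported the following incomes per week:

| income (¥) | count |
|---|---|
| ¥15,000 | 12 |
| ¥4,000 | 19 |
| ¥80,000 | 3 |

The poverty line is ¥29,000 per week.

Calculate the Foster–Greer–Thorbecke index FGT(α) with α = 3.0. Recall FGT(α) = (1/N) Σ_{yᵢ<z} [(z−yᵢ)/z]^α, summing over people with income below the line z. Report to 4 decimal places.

Poor units: 19×¥4,000, 12×¥15,000 (q = 31 of N = 34).
Gap ratios (z−y)/z: (29000−4000)/29000 = 0.8621 (×19); (29000−15000)/29000 = 0.4828 (×12).
Raised to α = 3.0: 0.64066 (×19); 0.11251 (×12).
Sum = 13.522613; FGT(3.0) = 13.522613 / 34 = 0.3977.

0.3977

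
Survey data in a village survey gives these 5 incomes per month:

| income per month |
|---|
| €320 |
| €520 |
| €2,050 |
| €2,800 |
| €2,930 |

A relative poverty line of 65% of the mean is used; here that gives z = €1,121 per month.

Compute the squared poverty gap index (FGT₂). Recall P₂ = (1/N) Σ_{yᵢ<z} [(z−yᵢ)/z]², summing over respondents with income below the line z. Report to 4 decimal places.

Below the line: €320, €520 (q = 2 of N = 5).
Relative gaps: (1121−320)/1121 = 0.7145; (1121−520)/1121 = 0.5361.
Squared: 0.5106; 0.2874.
Sum = 0.798002; P₂ = 0.798002 / 5 = 0.1596.

0.1596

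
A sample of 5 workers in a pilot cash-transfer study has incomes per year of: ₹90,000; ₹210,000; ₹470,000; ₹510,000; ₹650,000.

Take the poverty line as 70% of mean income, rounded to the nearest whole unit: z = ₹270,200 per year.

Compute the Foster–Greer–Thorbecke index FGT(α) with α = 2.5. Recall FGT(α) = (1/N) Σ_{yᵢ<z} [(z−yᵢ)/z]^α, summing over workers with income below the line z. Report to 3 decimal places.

0.077

Poor units: ₹90,000, ₹210,000 (q = 2 of N = 5).
Shortfall ratios: (270200−90000)/270200 = 0.6669; (270200−210000)/270200 = 0.2228.
Raised to α = 2.5: 0.36322; 0.02343.
Sum = 0.386654; FGT(2.5) = 0.386654 / 5 = 0.077.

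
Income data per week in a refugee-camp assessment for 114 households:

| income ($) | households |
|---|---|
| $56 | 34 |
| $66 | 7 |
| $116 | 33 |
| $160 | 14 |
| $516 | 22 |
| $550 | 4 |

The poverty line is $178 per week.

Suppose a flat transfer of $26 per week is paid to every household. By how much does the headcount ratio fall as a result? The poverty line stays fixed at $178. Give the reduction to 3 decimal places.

0.123

Before: below the line — 34×$56, 7×$66, 33×$116, 14×$160; headcount ratio = 0.77193.
After the $26 transfer: below the line — 34×$82, 7×$92, 33×$142; headcount ratio = 0.64912.
Reduction = 0.77193 − 0.64912 = 0.123.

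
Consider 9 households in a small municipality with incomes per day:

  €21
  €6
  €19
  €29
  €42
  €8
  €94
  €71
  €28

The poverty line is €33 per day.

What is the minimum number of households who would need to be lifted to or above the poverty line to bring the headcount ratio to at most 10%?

Currently q = 6 of N = 9 are below the line (H = 0.667).
A headcount ratio of at most 10% allows at most ⌊0.10 × 9⌋ = 0 poor households.
So at least 6 − 0 = 6 must be lifted.

6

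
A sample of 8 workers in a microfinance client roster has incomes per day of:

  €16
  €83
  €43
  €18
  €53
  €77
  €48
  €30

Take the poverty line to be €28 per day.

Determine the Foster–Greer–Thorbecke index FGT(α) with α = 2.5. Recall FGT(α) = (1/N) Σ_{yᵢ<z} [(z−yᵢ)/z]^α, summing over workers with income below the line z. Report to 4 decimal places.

Below the line: €16, €18 (q = 2 of N = 8).
Relative gaps: (28−16)/28 = 0.4286; (28−18)/28 = 0.3571.
Raised to α = 2.5: 0.12024; 0.07623.
Sum = 0.196469; FGT(2.5) = 0.196469 / 8 = 0.0246.

0.0246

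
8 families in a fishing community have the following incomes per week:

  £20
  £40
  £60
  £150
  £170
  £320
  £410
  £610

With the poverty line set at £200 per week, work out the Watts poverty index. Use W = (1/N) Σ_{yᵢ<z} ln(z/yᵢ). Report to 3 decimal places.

0.696

Poor units: £20, £40, £60, £150, £170 (q = 5 of N = 8).
Log gaps: ln(200/20) = 2.3026; ln(200/40) = 1.6094; ln(200/60) = 1.2040; ln(200/150) = 0.2877; ln(200/170) = 0.1625.
W = 5.566197 / 8 = 0.696.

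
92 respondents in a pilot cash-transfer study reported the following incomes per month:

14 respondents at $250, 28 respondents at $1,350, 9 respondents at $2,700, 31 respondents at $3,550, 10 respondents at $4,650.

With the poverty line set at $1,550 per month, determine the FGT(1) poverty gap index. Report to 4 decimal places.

Below z: 14×$250, 28×$1,350 (q = 42 of N = 92).
Normalized shortfalls: (1550−250)/1550 = 0.8387 (×14); (1550−1350)/1550 = 0.1290 (×28).
Σ = 15.354839. Dividing by the full population N = 92 gives P₁ = 0.1669.

0.1669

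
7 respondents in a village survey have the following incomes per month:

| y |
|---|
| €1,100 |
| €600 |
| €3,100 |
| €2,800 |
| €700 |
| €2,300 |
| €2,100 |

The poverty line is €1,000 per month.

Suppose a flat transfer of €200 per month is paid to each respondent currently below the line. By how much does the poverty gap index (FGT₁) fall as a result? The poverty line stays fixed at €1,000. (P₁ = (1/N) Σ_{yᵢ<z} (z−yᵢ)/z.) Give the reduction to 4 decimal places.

0.0571

Before: below the line — €600, €700; poverty gap index (FGT₁) = 0.100000.
After the €200 transfer: below the line — €800, €900; poverty gap index (FGT₁) = 0.042857.
Reduction = 0.100000 − 0.042857 = 0.0571.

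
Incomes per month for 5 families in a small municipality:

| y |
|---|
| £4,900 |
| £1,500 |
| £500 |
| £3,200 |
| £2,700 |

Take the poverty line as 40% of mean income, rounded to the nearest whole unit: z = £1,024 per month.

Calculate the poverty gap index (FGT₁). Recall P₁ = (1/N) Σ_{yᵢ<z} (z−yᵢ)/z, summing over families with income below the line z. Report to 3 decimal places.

Below z: £500 (q = 1 of N = 5).
Gap ratios (z−y)/z: (1024−500)/1024 = 0.5117.
Σ = 0.511719. Dividing by the full population N = 5 gives P₁ = 0.102.

0.102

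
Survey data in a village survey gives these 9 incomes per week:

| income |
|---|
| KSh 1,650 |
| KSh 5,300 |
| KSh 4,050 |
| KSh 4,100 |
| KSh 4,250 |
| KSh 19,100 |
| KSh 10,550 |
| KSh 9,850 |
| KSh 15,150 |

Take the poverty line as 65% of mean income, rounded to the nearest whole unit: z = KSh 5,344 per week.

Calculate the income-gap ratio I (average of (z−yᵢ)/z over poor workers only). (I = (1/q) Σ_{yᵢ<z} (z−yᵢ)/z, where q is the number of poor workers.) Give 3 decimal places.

0.276

Poor units: KSh 1,650, KSh 4,050, KSh 4,100, KSh 4,250, KSh 5,300 (q = 5 of N = 9).
Shortfall ratios (z−y)/z: 0.6912, 0.2421, 0.2328, 0.2047, 0.0082; sum = 1.379117.
The income-gap ratio divides by q (the poor only): 1.379117 / 5 = 0.276.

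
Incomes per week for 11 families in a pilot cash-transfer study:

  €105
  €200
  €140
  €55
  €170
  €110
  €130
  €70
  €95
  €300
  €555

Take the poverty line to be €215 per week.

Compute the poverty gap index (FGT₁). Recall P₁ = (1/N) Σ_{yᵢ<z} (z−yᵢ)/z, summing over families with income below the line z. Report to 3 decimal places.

0.364

Incomes under z: €55, €70, €95, €105, €110, €130, €140, €170, €200 (q = 9 of N = 11).
Gap ratios (z−y)/z: (215−55)/215 = 0.7442; (215−70)/215 = 0.6744; (215−95)/215 = 0.5581; (215−105)/215 = 0.5116; (215−110)/215 = 0.4884; (215−130)/215 = 0.3953; (215−140)/215 = 0.3488; (215−170)/215 = 0.2093; (215−200)/215 = 0.0698.
Σ = 4.000000. Dividing by the full population N = 11 gives P₁ = 0.364.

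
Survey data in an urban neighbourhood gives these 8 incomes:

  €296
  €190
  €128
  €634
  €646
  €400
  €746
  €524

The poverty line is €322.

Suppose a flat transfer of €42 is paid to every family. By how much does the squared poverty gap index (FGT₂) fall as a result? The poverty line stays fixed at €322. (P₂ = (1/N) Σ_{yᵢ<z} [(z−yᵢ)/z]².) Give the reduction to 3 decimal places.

0.030

Before: below the line — €128, €190, €296; squared poverty gap index (FGT₂) = 0.06719.
After the €42 transfer: below the line — €170, €232; squared poverty gap index (FGT₂) = 0.03762.
Reduction = 0.06719 − 0.03762 = 0.030.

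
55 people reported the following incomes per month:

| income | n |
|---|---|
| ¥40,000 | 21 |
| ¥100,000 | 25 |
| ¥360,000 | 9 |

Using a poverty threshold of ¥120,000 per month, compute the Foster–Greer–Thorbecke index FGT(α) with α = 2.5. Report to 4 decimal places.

0.1437

Below the line: 21×¥40,000, 25×¥100,000 (q = 46 of N = 55).
Gap ratios (z−y)/z: (120000−40000)/120000 = 0.6667 (×21); (120000−100000)/120000 = 0.1667 (×25).
Raised to α = 2.5: 0.36289 (×21); 0.01134 (×25).
Sum = 7.904141; FGT(2.5) = 7.904141 / 55 = 0.1437.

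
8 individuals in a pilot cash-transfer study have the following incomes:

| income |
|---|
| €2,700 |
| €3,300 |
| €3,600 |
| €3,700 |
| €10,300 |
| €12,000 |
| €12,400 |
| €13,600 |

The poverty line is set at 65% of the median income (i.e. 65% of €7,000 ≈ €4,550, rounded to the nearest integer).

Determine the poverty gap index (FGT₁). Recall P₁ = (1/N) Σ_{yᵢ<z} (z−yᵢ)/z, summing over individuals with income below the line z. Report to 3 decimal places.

0.135

Below z: €2,700, €3,300, €3,600, €3,700 (q = 4 of N = 8).
Gap ratios (z−y)/z: (4550−2700)/4550 = 0.4066; (4550−3300)/4550 = 0.2747; (4550−3600)/4550 = 0.2088; (4550−3700)/4550 = 0.1868.
Σ = 1.076923. Dividing by the full population N = 8 gives P₁ = 0.135.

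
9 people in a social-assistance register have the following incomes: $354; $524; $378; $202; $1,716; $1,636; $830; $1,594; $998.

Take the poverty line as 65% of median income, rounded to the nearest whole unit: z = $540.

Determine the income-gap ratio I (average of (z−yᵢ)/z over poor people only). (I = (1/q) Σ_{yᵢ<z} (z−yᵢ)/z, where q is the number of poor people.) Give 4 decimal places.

Below z: $202, $354, $378, $524 (q = 4 of N = 9).
Shortfall ratios (z−y)/z: 0.6259, 0.3444, 0.3000, 0.0296; sum = 1.300000.
The income-gap ratio divides by q (the poor only): 1.300000 / 4 = 0.3250.

0.3250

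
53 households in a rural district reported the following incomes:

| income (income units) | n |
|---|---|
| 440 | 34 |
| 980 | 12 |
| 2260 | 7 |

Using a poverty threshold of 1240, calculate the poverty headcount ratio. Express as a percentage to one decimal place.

86.8%

46 of the 53 households have income below 1240.
H = 46/53 = 86.8%.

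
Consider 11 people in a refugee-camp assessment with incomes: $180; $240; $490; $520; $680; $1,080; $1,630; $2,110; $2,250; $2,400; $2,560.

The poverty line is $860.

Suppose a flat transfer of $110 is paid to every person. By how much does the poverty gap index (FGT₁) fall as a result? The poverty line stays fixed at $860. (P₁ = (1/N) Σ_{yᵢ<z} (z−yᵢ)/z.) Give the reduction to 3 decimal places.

Before: below the line — $180, $240, $490, $520, $680; poverty gap index (FGT₁) = 0.23150.
After the $110 transfer: below the line — $290, $350, $600, $630, $790; poverty gap index (FGT₁) = 0.17336.
Reduction = 0.23150 − 0.17336 = 0.058.

0.058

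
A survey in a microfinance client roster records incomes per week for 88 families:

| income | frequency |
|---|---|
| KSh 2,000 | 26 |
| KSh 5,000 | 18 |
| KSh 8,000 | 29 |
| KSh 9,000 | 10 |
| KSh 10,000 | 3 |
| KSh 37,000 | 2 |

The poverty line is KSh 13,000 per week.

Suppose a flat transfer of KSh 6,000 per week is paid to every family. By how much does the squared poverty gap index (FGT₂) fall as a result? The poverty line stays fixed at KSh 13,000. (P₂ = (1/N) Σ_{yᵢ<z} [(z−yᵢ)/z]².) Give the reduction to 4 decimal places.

0.3018

Before: below the line — 26×KSh 2,000, 18×KSh 5,000, 29×KSh 8,000, 10×KSh 9,000, 3×KSh 10,000; squared poverty gap index (FGT₂) = 0.350323.
After the KSh 6,000 transfer: below the line — 26×KSh 8,000, 18×KSh 11,000; squared poverty gap index (FGT₂) = 0.048548.
Reduction = 0.350323 − 0.048548 = 0.3018.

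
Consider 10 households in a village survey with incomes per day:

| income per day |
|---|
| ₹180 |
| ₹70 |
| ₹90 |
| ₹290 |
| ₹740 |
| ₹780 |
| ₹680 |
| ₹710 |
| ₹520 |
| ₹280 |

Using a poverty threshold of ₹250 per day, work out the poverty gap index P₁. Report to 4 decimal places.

Poor units: ₹70, ₹90, ₹180 (q = 3 of N = 10).
Normalized shortfalls: (250−70)/250 = 0.7200; (250−90)/250 = 0.6400; (250−180)/250 = 0.2800.
Σ = 1.640000. Dividing by the full population N = 10 gives P₁ = 0.1640.

0.1640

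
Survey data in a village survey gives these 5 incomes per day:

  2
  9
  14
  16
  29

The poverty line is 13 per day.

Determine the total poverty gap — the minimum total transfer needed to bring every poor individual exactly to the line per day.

15

Incomes under z: 2, 9 (q = 2 of N = 5).
Individual gaps: 13−2 = 11; 13−9 = 4.
Aggregate gap = 15.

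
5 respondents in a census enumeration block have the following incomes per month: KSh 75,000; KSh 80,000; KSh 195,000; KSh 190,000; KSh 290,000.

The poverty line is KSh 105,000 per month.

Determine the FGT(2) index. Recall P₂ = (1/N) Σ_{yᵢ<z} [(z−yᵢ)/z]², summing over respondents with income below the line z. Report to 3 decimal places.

Incomes under z: KSh 75,000, KSh 80,000 (q = 2 of N = 5).
Gap ratios (z−y)/z: (105000−75000)/105000 = 0.2857; (105000−80000)/105000 = 0.2381.
Squared: 0.0816; 0.0567.
Sum = 0.138322; P₂ = 0.138322 / 5 = 0.028.

0.028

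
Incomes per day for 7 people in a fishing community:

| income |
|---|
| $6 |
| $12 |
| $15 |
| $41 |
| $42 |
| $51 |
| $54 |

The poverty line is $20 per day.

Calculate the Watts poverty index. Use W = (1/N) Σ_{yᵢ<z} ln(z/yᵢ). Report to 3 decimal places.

0.286

Below z: $6, $12, $15 (q = 3 of N = 7).
ln(z/y) terms: ln(20/6) = 1.2040; ln(20/12) = 0.5108; ln(20/15) = 0.2877.
W = 2.002481 / 7 = 0.286.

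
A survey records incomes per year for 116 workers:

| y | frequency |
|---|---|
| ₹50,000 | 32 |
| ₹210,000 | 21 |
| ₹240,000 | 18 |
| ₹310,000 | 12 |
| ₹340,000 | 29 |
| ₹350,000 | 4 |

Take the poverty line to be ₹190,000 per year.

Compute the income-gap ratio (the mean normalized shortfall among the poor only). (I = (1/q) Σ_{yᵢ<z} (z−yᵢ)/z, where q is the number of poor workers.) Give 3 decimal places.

Below the line: 32×₹50,000 (q = 32 of N = 116).
Relative gaps: 0.7368 (×32); sum = 23.578947.
I averages over the q = 32 poor units only: 23.578947 / 32 = 0.737.

0.737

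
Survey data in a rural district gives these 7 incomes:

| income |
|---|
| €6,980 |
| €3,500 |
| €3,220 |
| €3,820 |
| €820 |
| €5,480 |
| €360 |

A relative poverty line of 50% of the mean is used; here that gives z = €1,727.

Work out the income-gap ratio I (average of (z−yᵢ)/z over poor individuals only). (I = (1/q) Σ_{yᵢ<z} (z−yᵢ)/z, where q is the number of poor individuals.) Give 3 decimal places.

Poor units: €360, €820 (q = 2 of N = 7).
Relative gaps: 0.7915, 0.5252; sum = 1.316734.
I averages over the q = 2 poor units only: 1.316734 / 2 = 0.658.

0.658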